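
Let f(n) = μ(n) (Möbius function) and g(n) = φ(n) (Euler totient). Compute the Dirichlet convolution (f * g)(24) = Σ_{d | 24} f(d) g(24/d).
(μ * φ)(24) = 2

Divisors of 24: [1, 2, 3, 4, 6, 8, 12, 24]. For each d | 24:
  d = 1: μ(1) · φ(24/1) = 1 · 8 = 8
  d = 2: μ(2) · φ(24/2) = -1 · 4 = -4
  d = 3: μ(3) · φ(24/3) = -1 · 4 = -4
  d = 4: μ(4) · φ(24/4) = 0 · 2 = 0
  d = 6: μ(6) · φ(24/6) = 1 · 2 = 2
  d = 8: μ(8) · φ(24/8) = 0 · 2 = 0
  d = 12: μ(12) · φ(24/12) = 0 · 1 = 0
  d = 24: μ(24) · φ(24/24) = 0 · 1 = 0
Summing: (μ * φ)(24) = 8 + -4 + -4 + 0 + 2 + 0 + 0 + 0 = 2.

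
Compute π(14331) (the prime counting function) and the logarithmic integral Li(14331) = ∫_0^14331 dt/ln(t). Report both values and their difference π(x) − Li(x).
π(14331) = 1681;  Li(14331) ≈ 1706.89;  π(x) − Li(x) ≈ -25.89.

Direct count of primes ≤ 14331 gives π(14331) = 1681. Numerical evaluation of the logarithmic integral gives Li(14331) ≈ 1706.89. The difference π(x) − Li(x) ≈ -25.89 is typically negative for small/moderate x (Li(x) overestimates), though Littlewood's theorem shows this sign changes infinitely often.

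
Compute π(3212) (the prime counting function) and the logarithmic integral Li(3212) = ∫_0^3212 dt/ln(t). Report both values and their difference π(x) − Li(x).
π(3212) = 454;  Li(3212) ≈ 469.12;  π(x) − Li(x) ≈ -15.12.

Direct count of primes ≤ 3212 gives π(3212) = 454. Numerical evaluation of the logarithmic integral gives Li(3212) ≈ 469.12. The difference π(x) − Li(x) ≈ -15.12 is typically negative for small/moderate x (Li(x) overestimates), though Littlewood's theorem shows this sign changes infinitely often.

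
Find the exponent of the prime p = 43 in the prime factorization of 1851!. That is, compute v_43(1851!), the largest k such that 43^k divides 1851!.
v_43(1851!) = 44

Legendre's formula: v_p(n!) = Σ_{k ≥ 1} ⌊n / p^k⌋. For p = 43, n = 1851, the terms are:
  ⌊1851/43^1⌋ = ⌊1851/43⌋ = 43
  ⌊1851/43^2⌋ = ⌊1851/1849⌋ = 1
(the next term ⌊1851/43^3⌋ = 0, terminating the sum). Summing: v_43(1851!) = 43 + 1 = 44.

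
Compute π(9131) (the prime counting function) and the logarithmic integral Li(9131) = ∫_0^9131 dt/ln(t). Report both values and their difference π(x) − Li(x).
π(9131) = 1131;  Li(9131) ≈ 1151.33;  π(x) − Li(x) ≈ -20.33.

Direct count of primes ≤ 9131 gives π(9131) = 1131. Numerical evaluation of the logarithmic integral gives Li(9131) ≈ 1151.33. The difference π(x) − Li(x) ≈ -20.33 is typically negative for small/moderate x (Li(x) overestimates), though Littlewood's theorem shows this sign changes infinitely often.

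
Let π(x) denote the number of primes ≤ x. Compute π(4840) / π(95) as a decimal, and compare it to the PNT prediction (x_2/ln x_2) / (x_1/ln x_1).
π(4840)/π(95) = 650/24 ≈ 27.0833;  PNT prediction ≈ 27.3444.

π(95) = 24 and π(4840) = 650, so π(4840)/π(95) ≈ 27.0833. The PNT-predicted ratio is (4840/ln(4840)) / (95/ln(95)) ≈ 27.3444. The two agree to within a few percent, as expected.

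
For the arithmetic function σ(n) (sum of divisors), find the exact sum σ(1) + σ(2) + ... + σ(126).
Σ_{n ≤ 126} σ(n) = 13152

Compute σ(n) for each 1 ≤ n ≤ 126: σ(1) = 1, σ(2) = 3, σ(3) = 4, σ(4) = 7, σ(5) = 6, σ(6) = 12, σ(7) = 8, σ(8) = 15, σ(9) = 13, σ(10) = 18, σ(11) = 12, σ(12) = 28, σ(13) = 14, σ(14) = 24, σ(15) = 24, σ(16) = 31, σ(17) = 18, σ(18) = 39, σ(19) = 20, σ(20) = 42, σ(21) = 32, σ(22) = 36, σ(23) = 24, σ(24) = 60, σ(25) = 31, σ(26) = 42, σ(27) = 40, σ(28) = 56, σ(29) = 30, σ(30) = 72, σ(31) = 32, σ(32) = 63, σ(33) = 48, σ(34) = 54, σ(35) = 48, σ(36) = 91, σ(37) = 38, σ(38) = 60, σ(39) = 56, σ(40) = 90, σ(41) = 42, σ(42) = 96, σ(43) = 44, σ(44) = 84, σ(45) = 78, σ(46) = 72, σ(47) = 48, σ(48) = 124, σ(49) = 57, σ(50) = 93, σ(51) = 72, σ(52) = 98, σ(53) = 54, σ(54) = 120, σ(55) = 72, σ(56) = 120, σ(57) = 80, σ(58) = 90, σ(59) = 60, σ(60) = 168, σ(61) = 62, σ(62) = 96, σ(63) = 104, σ(64) = 127, σ(65) = 84, σ(66) = 144, σ(67) = 68, σ(68) = 126, σ(69) = 96, σ(70) = 144, σ(71) = 72, σ(72) = 195, σ(73) = 74, σ(74) = 114, σ(75) = 124, σ(76) = 140, σ(77) = 96, σ(78) = 168, σ(79) = 80, σ(80) = 186, σ(81) = 121, σ(82) = 126, σ(83) = 84, σ(84) = 224, σ(85) = 108, σ(86) = 132, σ(87) = 120, σ(88) = 180, σ(89) = 90, σ(90) = 234, σ(91) = 112, σ(92) = 168, σ(93) = 128, σ(94) = 144, σ(95) = 120, σ(96) = 252, σ(97) = 98, σ(98) = 171, σ(99) = 156, σ(100) = 217, σ(101) = 102, σ(102) = 216, σ(103) = 104, σ(104) = 210, σ(105) = 192, σ(106) = 162, σ(107) = 108, σ(108) = 280, σ(109) = 110, σ(110) = 216, σ(111) = 152, σ(112) = 248, σ(113) = 114, σ(114) = 240, σ(115) = 144, σ(116) = 210, σ(117) = 182, σ(118) = 180, σ(119) = 144, σ(120) = 360, σ(121) = 133, σ(122) = 186, σ(123) = 168, σ(124) = 224, σ(125) = 156, σ(126) = 312. Summing all 126 values: 13152. (Average order: Σ_{n ≤ x} σ(n) ~ (π²/12) x². For x = 126, (π²/12)·126² ≈ 13057.49.)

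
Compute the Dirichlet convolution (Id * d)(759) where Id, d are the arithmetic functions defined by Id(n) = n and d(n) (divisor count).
(Id * d)(759) = 1625

Divisors of 759: [1, 3, 11, 23, 33, 69, 253, 759]. For each d | 759:
  d = 1: Id(1) · d(759/1) = 1 · 8 = 8
  d = 3: Id(3) · d(759/3) = 3 · 4 = 12
  d = 11: Id(11) · d(759/11) = 11 · 4 = 44
  d = 23: Id(23) · d(759/23) = 23 · 4 = 92
  d = 33: Id(33) · d(759/33) = 33 · 2 = 66
  d = 69: Id(69) · d(759/69) = 69 · 2 = 138
  d = 253: Id(253) · d(759/253) = 253 · 2 = 506
  d = 759: Id(759) · d(759/759) = 759 · 1 = 759
Summing: (Id * d)(759) = 8 + 12 + 44 + 92 + 66 + 138 + 506 + 759 = 1625.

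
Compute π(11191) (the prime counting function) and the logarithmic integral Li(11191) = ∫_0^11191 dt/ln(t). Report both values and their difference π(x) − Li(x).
π(11191) = 1355;  Li(11191) ≈ 1374.65;  π(x) − Li(x) ≈ -19.65.

Direct count of primes ≤ 11191 gives π(11191) = 1355. Numerical evaluation of the logarithmic integral gives Li(11191) ≈ 1374.65. The difference π(x) − Li(x) ≈ -19.65 is typically negative for small/moderate x (Li(x) overestimates), though Littlewood's theorem shows this sign changes infinitely often.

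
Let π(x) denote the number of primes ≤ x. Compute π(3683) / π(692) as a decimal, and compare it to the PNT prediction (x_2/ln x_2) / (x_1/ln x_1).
π(3683)/π(692) = 514/125 ≈ 4.1120;  PNT prediction ≈ 4.2386.

π(692) = 125 and π(3683) = 514, so π(3683)/π(692) ≈ 4.1120. The PNT-predicted ratio is (3683/ln(3683)) / (692/ln(692)) ≈ 4.2386. The two agree to within a few percent, as expected.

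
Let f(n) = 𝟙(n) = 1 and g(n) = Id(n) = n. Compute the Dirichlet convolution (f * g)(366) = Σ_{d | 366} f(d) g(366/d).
(𝟙 * Id)(366) = 744

Divisors of 366: [1, 2, 3, 6, 61, 122, 183, 366]. For each d | 366:
  d = 1: 𝟙(1) · Id(366/1) = 1 · 366 = 366
  d = 2: 𝟙(2) · Id(366/2) = 1 · 183 = 183
  d = 3: 𝟙(3) · Id(366/3) = 1 · 122 = 122
  d = 6: 𝟙(6) · Id(366/6) = 1 · 61 = 61
  d = 61: 𝟙(61) · Id(366/61) = 1 · 6 = 6
  d = 122: 𝟙(122) · Id(366/122) = 1 · 3 = 3
  d = 183: 𝟙(183) · Id(366/183) = 1 · 2 = 2
  d = 366: 𝟙(366) · Id(366/366) = 1 · 1 = 1
Summing: (𝟙 * Id)(366) = 366 + 183 + 122 + 61 + 6 + 3 + 2 + 1 = 744.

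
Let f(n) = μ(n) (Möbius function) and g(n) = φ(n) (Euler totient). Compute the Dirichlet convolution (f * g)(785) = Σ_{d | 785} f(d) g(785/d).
(μ * φ)(785) = 465

Divisors of 785: [1, 5, 157, 785]. For each d | 785:
  d = 1: μ(1) · φ(785/1) = 1 · 624 = 624
  d = 5: μ(5) · φ(785/5) = -1 · 156 = -156
  d = 157: μ(157) · φ(785/157) = -1 · 4 = -4
  d = 785: μ(785) · φ(785/785) = 1 · 1 = 1
Summing: (μ * φ)(785) = 624 + -156 + -4 + 1 = 465.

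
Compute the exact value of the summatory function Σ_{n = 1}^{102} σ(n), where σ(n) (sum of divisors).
Σ_{n ≤ 102} σ(n) = 8617

Compute σ(n) for each 1 ≤ n ≤ 102: σ(1) = 1, σ(2) = 3, σ(3) = 4, σ(4) = 7, σ(5) = 6, σ(6) = 12, σ(7) = 8, σ(8) = 15, σ(9) = 13, σ(10) = 18, σ(11) = 12, σ(12) = 28, σ(13) = 14, σ(14) = 24, σ(15) = 24, σ(16) = 31, σ(17) = 18, σ(18) = 39, σ(19) = 20, σ(20) = 42, σ(21) = 32, σ(22) = 36, σ(23) = 24, σ(24) = 60, σ(25) = 31, σ(26) = 42, σ(27) = 40, σ(28) = 56, σ(29) = 30, σ(30) = 72, σ(31) = 32, σ(32) = 63, σ(33) = 48, σ(34) = 54, σ(35) = 48, σ(36) = 91, σ(37) = 38, σ(38) = 60, σ(39) = 56, σ(40) = 90, σ(41) = 42, σ(42) = 96, σ(43) = 44, σ(44) = 84, σ(45) = 78, σ(46) = 72, σ(47) = 48, σ(48) = 124, σ(49) = 57, σ(50) = 93, σ(51) = 72, σ(52) = 98, σ(53) = 54, σ(54) = 120, σ(55) = 72, σ(56) = 120, σ(57) = 80, σ(58) = 90, σ(59) = 60, σ(60) = 168, σ(61) = 62, σ(62) = 96, σ(63) = 104, σ(64) = 127, σ(65) = 84, σ(66) = 144, σ(67) = 68, σ(68) = 126, σ(69) = 96, σ(70) = 144, σ(71) = 72, σ(72) = 195, σ(73) = 74, σ(74) = 114, σ(75) = 124, σ(76) = 140, σ(77) = 96, σ(78) = 168, σ(79) = 80, σ(80) = 186, σ(81) = 121, σ(82) = 126, σ(83) = 84, σ(84) = 224, σ(85) = 108, σ(86) = 132, σ(87) = 120, σ(88) = 180, σ(89) = 90, σ(90) = 234, σ(91) = 112, σ(92) = 168, σ(93) = 128, σ(94) = 144, σ(95) = 120, σ(96) = 252, σ(97) = 98, σ(98) = 171, σ(99) = 156, σ(100) = 217, σ(101) = 102, σ(102) = 216. Summing all 102 values: 8617. (Average order: Σ_{n ≤ x} σ(n) ~ (π²/12) x². For x = 102, (π²/12)·102² ≈ 8556.95.)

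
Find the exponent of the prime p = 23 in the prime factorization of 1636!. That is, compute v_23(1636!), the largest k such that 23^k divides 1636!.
v_23(1636!) = 74

Legendre's formula: v_p(n!) = Σ_{k ≥ 1} ⌊n / p^k⌋. For p = 23, n = 1636, the terms are:
  ⌊1636/23^1⌋ = ⌊1636/23⌋ = 71
  ⌊1636/23^2⌋ = ⌊1636/529⌋ = 3
(the next term ⌊1636/23^3⌋ = 0, terminating the sum). Summing: v_23(1636!) = 71 + 3 = 74.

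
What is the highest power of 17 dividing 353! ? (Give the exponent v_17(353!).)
v_17(353!) = 21

Legendre's formula: v_p(n!) = Σ_{k ≥ 1} ⌊n / p^k⌋. For p = 17, n = 353, the terms are:
  ⌊353/17^1⌋ = ⌊353/17⌋ = 20
  ⌊353/17^2⌋ = ⌊353/289⌋ = 1
(the next term ⌊353/17^3⌋ = 0, terminating the sum). Summing: v_17(353!) = 20 + 1 = 21.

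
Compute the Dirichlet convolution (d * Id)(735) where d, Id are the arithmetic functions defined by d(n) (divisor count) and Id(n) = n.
(d * Id)(735) = 2310

Divisors of 735: [1, 3, 5, 7, 15, 21, 35, 49, 105, 147, 245, 735]. For each d | 735:
  d = 1: d(1) · Id(735/1) = 1 · 735 = 735
  d = 3: d(3) · Id(735/3) = 2 · 245 = 490
  d = 5: d(5) · Id(735/5) = 2 · 147 = 294
  d = 7: d(7) · Id(735/7) = 2 · 105 = 210
  d = 15: d(15) · Id(735/15) = 4 · 49 = 196
  d = 21: d(21) · Id(735/21) = 4 · 35 = 140
  d = 35: d(35) · Id(735/35) = 4 · 21 = 84
  d = 49: d(49) · Id(735/49) = 3 · 15 = 45
  d = 105: d(105) · Id(735/105) = 8 · 7 = 56
  d = 147: d(147) · Id(735/147) = 6 · 5 = 30
  d = 245: d(245) · Id(735/245) = 6 · 3 = 18
  d = 735: d(735) · Id(735/735) = 12 · 1 = 12
Summing: (d * Id)(735) = 735 + 490 + 294 + 210 + 196 + 140 + 84 + 45 + 56 + 30 + 18 + 12 = 2310.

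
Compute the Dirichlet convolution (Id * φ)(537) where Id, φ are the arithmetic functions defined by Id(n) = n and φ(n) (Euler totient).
(Id * φ)(537) = 1785

Divisors of 537: [1, 3, 179, 537]. For each d | 537:
  d = 1: Id(1) · φ(537/1) = 1 · 356 = 356
  d = 3: Id(3) · φ(537/3) = 3 · 178 = 534
  d = 179: Id(179) · φ(537/179) = 179 · 2 = 358
  d = 537: Id(537) · φ(537/537) = 537 · 1 = 537
Summing: (Id * φ)(537) = 356 + 534 + 358 + 537 = 1785.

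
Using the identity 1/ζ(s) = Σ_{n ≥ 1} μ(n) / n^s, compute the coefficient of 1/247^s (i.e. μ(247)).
μ(247) = 1

Factor n = 247 = 13 · 19. μ(n) = 0 if any exponent ≥ 2 (not squarefree); otherwise μ(n) = (−1)^{ω(n)} where ω(n) is the number of distinct prime factors. Applying: μ(247) = 1.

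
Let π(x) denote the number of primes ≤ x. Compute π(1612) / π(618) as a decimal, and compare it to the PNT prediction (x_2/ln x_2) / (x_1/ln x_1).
π(1612)/π(618) = 254/113 ≈ 2.2478;  PNT prediction ≈ 2.2698.

π(618) = 113 and π(1612) = 254, so π(1612)/π(618) ≈ 2.2478. The PNT-predicted ratio is (1612/ln(1612)) / (618/ln(618)) ≈ 2.2698. The two agree to within a few percent, as expected.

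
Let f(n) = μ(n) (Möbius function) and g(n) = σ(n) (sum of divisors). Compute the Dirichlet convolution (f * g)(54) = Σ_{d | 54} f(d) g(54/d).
(μ * σ)(54) = 54

Divisors of 54: [1, 2, 3, 6, 9, 18, 27, 54]. For each d | 54:
  d = 1: μ(1) · σ(54/1) = 1 · 120 = 120
  d = 2: μ(2) · σ(54/2) = -1 · 40 = -40
  d = 3: μ(3) · σ(54/3) = -1 · 39 = -39
  d = 6: μ(6) · σ(54/6) = 1 · 13 = 13
  d = 9: μ(9) · σ(54/9) = 0 · 12 = 0
  d = 18: μ(18) · σ(54/18) = 0 · 4 = 0
  d = 27: μ(27) · σ(54/27) = 0 · 3 = 0
  d = 54: μ(54) · σ(54/54) = 0 · 1 = 0
Summing: (μ * σ)(54) = 120 + -40 + -39 + 13 + 0 + 0 + 0 + 0 = 54.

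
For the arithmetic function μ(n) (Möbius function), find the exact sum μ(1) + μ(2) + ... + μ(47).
Σ_{n ≤ 47} μ(n) = -3

Compute μ(n) for each 1 ≤ n ≤ 47: μ(1) = 1, μ(2) = -1, μ(3) = -1, μ(4) = 0, μ(5) = -1, μ(6) = 1, μ(7) = -1, μ(8) = 0, μ(9) = 0, μ(10) = 1, μ(11) = -1, μ(12) = 0, μ(13) = -1, μ(14) = 1, μ(15) = 1, μ(16) = 0, μ(17) = -1, μ(18) = 0, μ(19) = -1, μ(20) = 0, μ(21) = 1, μ(22) = 1, μ(23) = -1, μ(24) = 0, μ(25) = 0, μ(26) = 1, μ(27) = 0, μ(28) = 0, μ(29) = -1, μ(30) = -1, μ(31) = -1, μ(32) = 0, μ(33) = 1, μ(34) = 1, μ(35) = 1, μ(36) = 0, μ(37) = -1, μ(38) = 1, μ(39) = 1, μ(40) = 0, μ(41) = -1, μ(42) = -1, μ(43) = -1, μ(44) = 0, μ(45) = 0, μ(46) = 1, μ(47) = -1. Summing all 47 values: -3. (Mertens function M(x) = Σ_{n ≤ x} μ(n); on average M(x) should be small (PNT ⟺ M(x) = o(x)).)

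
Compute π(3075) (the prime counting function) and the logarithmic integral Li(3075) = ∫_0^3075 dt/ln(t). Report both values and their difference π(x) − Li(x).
π(3075) = 439;  Li(3075) ≈ 452.11;  π(x) − Li(x) ≈ -13.11.

Direct count of primes ≤ 3075 gives π(3075) = 439. Numerical evaluation of the logarithmic integral gives Li(3075) ≈ 452.11. The difference π(x) − Li(x) ≈ -13.11 is typically negative for small/moderate x (Li(x) overestimates), though Littlewood's theorem shows this sign changes infinitely often.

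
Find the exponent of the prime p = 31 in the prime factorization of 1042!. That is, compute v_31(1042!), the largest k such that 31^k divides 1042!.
v_31(1042!) = 34

Legendre's formula: v_p(n!) = Σ_{k ≥ 1} ⌊n / p^k⌋. For p = 31, n = 1042, the terms are:
  ⌊1042/31^1⌋ = ⌊1042/31⌋ = 33
  ⌊1042/31^2⌋ = ⌊1042/961⌋ = 1
(the next term ⌊1042/31^3⌋ = 0, terminating the sum). Summing: v_31(1042!) = 33 + 1 = 34.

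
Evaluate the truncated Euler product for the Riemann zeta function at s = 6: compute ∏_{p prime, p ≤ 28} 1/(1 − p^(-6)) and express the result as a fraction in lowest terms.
∏ = 7921457489978054880231124911875/7786417203783354362865572118528

The primes p ≤ 28 are [2, 3, 5, 7, 11, 13, 17, 19, 23]. For each prime, (1 − 1/p^6)^(-1) = p^6 / (p^6 − 1). The product is (1 − 1/2^6)^(-1), (1 − 1/3^6)^(-1), (1 − 1/5^6)^(-1), (1 − 1/7^6)^(-1), (1 − 1/11^6)^(-1), (1 − 1/13^6)^(-1), (1 − 1/17^6)^(-1), (1 − 1/19^6)^(-1), (1 − 1/23^6)^(-1) = ∏ p^6 / (p^6 − 1) = 7921457489978054880231124911875/7786417203783354362865572118528.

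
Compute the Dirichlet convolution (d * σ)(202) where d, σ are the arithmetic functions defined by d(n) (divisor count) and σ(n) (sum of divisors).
(d * σ)(202) = 520

Divisors of 202: [1, 2, 101, 202]. For each d | 202:
  d = 1: d(1) · σ(202/1) = 1 · 306 = 306
  d = 2: d(2) · σ(202/2) = 2 · 102 = 204
  d = 101: d(101) · σ(202/101) = 2 · 3 = 6
  d = 202: d(202) · σ(202/202) = 4 · 1 = 4
Summing: (d * σ)(202) = 306 + 204 + 6 + 4 = 520.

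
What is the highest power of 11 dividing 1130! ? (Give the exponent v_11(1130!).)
v_11(1130!) = 111

Legendre's formula: v_p(n!) = Σ_{k ≥ 1} ⌊n / p^k⌋. For p = 11, n = 1130, the terms are:
  ⌊1130/11^1⌋ = ⌊1130/11⌋ = 102
  ⌊1130/11^2⌋ = ⌊1130/121⌋ = 9
(the next term ⌊1130/11^3⌋ = 0, terminating the sum). Summing: v_11(1130!) = 102 + 9 = 111.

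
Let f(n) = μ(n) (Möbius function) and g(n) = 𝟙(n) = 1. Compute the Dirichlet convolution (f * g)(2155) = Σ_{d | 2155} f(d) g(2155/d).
(μ * 𝟙)(2155) = 0

Divisors of 2155: [1, 5, 431, 2155]. For each d | 2155:
  d = 1: μ(1) · 𝟙(2155/1) = 1 · 1 = 1
  d = 5: μ(5) · 𝟙(2155/5) = -1 · 1 = -1
  d = 431: μ(431) · 𝟙(2155/431) = -1 · 1 = -1
  d = 2155: μ(2155) · 𝟙(2155/2155) = 1 · 1 = 1
Summing: (μ * 𝟙)(2155) = 1 + -1 + -1 + 1 = 0.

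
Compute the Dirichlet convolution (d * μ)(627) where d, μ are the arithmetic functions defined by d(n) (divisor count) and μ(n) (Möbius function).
(d * μ)(627) = 1

Divisors of 627: [1, 3, 11, 19, 33, 57, 209, 627]. For each d | 627:
  d = 1: d(1) · μ(627/1) = 1 · -1 = -1
  d = 3: d(3) · μ(627/3) = 2 · 1 = 2
  d = 11: d(11) · μ(627/11) = 2 · 1 = 2
  d = 19: d(19) · μ(627/19) = 2 · 1 = 2
  d = 33: d(33) · μ(627/33) = 4 · -1 = -4
  d = 57: d(57) · μ(627/57) = 4 · -1 = -4
  d = 209: d(209) · μ(627/209) = 4 · -1 = -4
  d = 627: d(627) · μ(627/627) = 8 · 1 = 8
Summing: (d * μ)(627) = -1 + 2 + 2 + 2 + -4 + -4 + -4 + 8 = 1.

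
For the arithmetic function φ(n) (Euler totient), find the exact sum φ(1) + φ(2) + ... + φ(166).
Σ_{n ≤ 166} φ(n) = 8396

Compute φ(n) for each 1 ≤ n ≤ 166: φ(1) = 1, φ(2) = 1, φ(3) = 2, φ(4) = 2, φ(5) = 4, φ(6) = 2, φ(7) = 6, φ(8) = 4, φ(9) = 6, φ(10) = 4, φ(11) = 10, φ(12) = 4, φ(13) = 12, φ(14) = 6, φ(15) = 8, φ(16) = 8, φ(17) = 16, φ(18) = 6, φ(19) = 18, φ(20) = 8, φ(21) = 12, φ(22) = 10, φ(23) = 22, φ(24) = 8, φ(25) = 20, φ(26) = 12, φ(27) = 18, φ(28) = 12, φ(29) = 28, φ(30) = 8, φ(31) = 30, φ(32) = 16, φ(33) = 20, φ(34) = 16, φ(35) = 24, φ(36) = 12, φ(37) = 36, φ(38) = 18, φ(39) = 24, φ(40) = 16, φ(41) = 40, φ(42) = 12, φ(43) = 42, φ(44) = 20, φ(45) = 24, φ(46) = 22, φ(47) = 46, φ(48) = 16, φ(49) = 42, φ(50) = 20, φ(51) = 32, φ(52) = 24, φ(53) = 52, φ(54) = 18, φ(55) = 40, φ(56) = 24, φ(57) = 36, φ(58) = 28, φ(59) = 58, φ(60) = 16, φ(61) = 60, φ(62) = 30, φ(63) = 36, φ(64) = 32, φ(65) = 48, φ(66) = 20, φ(67) = 66, φ(68) = 32, φ(69) = 44, φ(70) = 24, φ(71) = 70, φ(72) = 24, φ(73) = 72, φ(74) = 36, φ(75) = 40, φ(76) = 36, φ(77) = 60, φ(78) = 24, φ(79) = 78, φ(80) = 32, φ(81) = 54, φ(82) = 40, φ(83) = 82, φ(84) = 24, φ(85) = 64, φ(86) = 42, φ(87) = 56, φ(88) = 40, φ(89) = 88, φ(90) = 24, φ(91) = 72, φ(92) = 44, φ(93) = 60, φ(94) = 46, φ(95) = 72, φ(96) = 32, φ(97) = 96, φ(98) = 42, φ(99) = 60, φ(100) = 40, φ(101) = 100, φ(102) = 32, φ(103) = 102, φ(104) = 48, φ(105) = 48, φ(106) = 52, φ(107) = 106, φ(108) = 36, φ(109) = 108, φ(110) = 40, φ(111) = 72, φ(112) = 48, φ(113) = 112, φ(114) = 36, φ(115) = 88, φ(116) = 56, φ(117) = 72, φ(118) = 58, φ(119) = 96, φ(120) = 32, φ(121) = 110, φ(122) = 60, φ(123) = 80, φ(124) = 60, φ(125) = 100, φ(126) = 36, φ(127) = 126, φ(128) = 64, φ(129) = 84, φ(130) = 48, φ(131) = 130, φ(132) = 40, φ(133) = 108, φ(134) = 66, φ(135) = 72, φ(136) = 64, φ(137) = 136, φ(138) = 44, φ(139) = 138, φ(140) = 48, φ(141) = 92, φ(142) = 70, φ(143) = 120, φ(144) = 48, φ(145) = 112, φ(146) = 72, φ(147) = 84, φ(148) = 72, φ(149) = 148, φ(150) = 40, φ(151) = 150, φ(152) = 72, φ(153) = 96, φ(154) = 60, φ(155) = 120, φ(156) = 48, φ(157) = 156, φ(158) = 78, φ(159) = 104, φ(160) = 64, φ(161) = 132, φ(162) = 54, φ(163) = 162, φ(164) = 80, φ(165) = 80, φ(166) = 82. Summing all 166 values: 8396. (Average order: Σ_{n ≤ x} φ(n) ~ (3/π²) x². For x = 166, (3/π²)·166² ≈ 8376.02.)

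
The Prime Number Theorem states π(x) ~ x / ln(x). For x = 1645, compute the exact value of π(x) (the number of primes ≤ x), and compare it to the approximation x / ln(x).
π(1645) = 259;  x/ln(x) ≈ 222.13;  relative error ≈ 14.23%.

Directly count primes up to 1645: π(1645) = 259. The PNT approximation gives 1645/ln(1645) ≈ 1645/7.40550 ≈ 222.13. Relative error (π(x) − x/ln(x)) / π(x) ≈ 14.23%; the approximation is known to undercount slightly (Li(x) is a better estimate).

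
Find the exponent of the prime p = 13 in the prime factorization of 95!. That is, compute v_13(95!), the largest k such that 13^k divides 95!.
v_13(95!) = 7

Legendre's formula: v_p(n!) = Σ_{k ≥ 1} ⌊n / p^k⌋. For p = 13, n = 95, the terms are:
  ⌊95/13^1⌋ = ⌊95/13⌋ = 7
(the next term ⌊95/13^2⌋ = 0, terminating the sum). Summing: v_13(95!) = 7 = 7.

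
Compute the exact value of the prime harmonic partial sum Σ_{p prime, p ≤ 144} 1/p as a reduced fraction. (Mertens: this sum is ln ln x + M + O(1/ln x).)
Σ 1/p = 18825509850919239131453102166593625244431364344421618363/10014646650599190067509233131649940057366334653200433090

π(144) = 34, so the primes ≤ 144 are [2, 3, 5, 7, 11, 13, 17, 19, 23, 29, 31, 37, 41, 43, 47, 53, 59, 61, 67, 71, 73, 79, 83, 89, 97, 101, 103, 107, 109, 113, 127, 131, 137, 139]. Summing 1/p over these primes: 18825509850919239131453102166593625244431364344421618363/10014646650599190067509233131649940057366334653200433090 ≈ 1.8798. Mertens estimate ln ln(144) + 0.2615 ≈ 1.8649.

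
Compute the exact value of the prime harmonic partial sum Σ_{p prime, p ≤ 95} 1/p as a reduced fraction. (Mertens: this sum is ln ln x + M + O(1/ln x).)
Σ 1/p = 42605658161771733665696611824842057/23768741896345550770650537601358310

π(95) = 24, so the primes ≤ 95 are [2, 3, 5, 7, 11, 13, 17, 19, 23, 29, 31, 37, 41, 43, 47, 53, 59, 61, 67, 71, 73, 79, 83, 89]. Summing 1/p over these primes: 42605658161771733665696611824842057/23768741896345550770650537601358310 ≈ 1.7925. Mertens estimate ln ln(95) + 0.2615 ≈ 1.7775.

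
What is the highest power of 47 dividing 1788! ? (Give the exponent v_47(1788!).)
v_47(1788!) = 38

Legendre's formula: v_p(n!) = Σ_{k ≥ 1} ⌊n / p^k⌋. For p = 47, n = 1788, the terms are:
  ⌊1788/47^1⌋ = ⌊1788/47⌋ = 38
(the next term ⌊1788/47^2⌋ = 0, terminating the sum). Summing: v_47(1788!) = 38 = 38.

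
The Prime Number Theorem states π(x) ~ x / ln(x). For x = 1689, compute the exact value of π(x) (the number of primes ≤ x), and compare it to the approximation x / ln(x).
π(1689) = 263;  x/ln(x) ≈ 227.26;  relative error ≈ 13.59%.

Directly count primes up to 1689: π(1689) = 263. The PNT approximation gives 1689/ln(1689) ≈ 1689/7.43189 ≈ 227.26. Relative error (π(x) − x/ln(x)) / π(x) ≈ 13.59%; the approximation is known to undercount slightly (Li(x) is a better estimate).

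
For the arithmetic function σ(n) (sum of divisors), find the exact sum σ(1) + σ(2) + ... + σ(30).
Σ_{n ≤ 30} σ(n) = 762

Compute σ(n) for each 1 ≤ n ≤ 30: σ(1) = 1, σ(2) = 3, σ(3) = 4, σ(4) = 7, σ(5) = 6, σ(6) = 12, σ(7) = 8, σ(8) = 15, σ(9) = 13, σ(10) = 18, σ(11) = 12, σ(12) = 28, σ(13) = 14, σ(14) = 24, σ(15) = 24, σ(16) = 31, σ(17) = 18, σ(18) = 39, σ(19) = 20, σ(20) = 42, σ(21) = 32, σ(22) = 36, σ(23) = 24, σ(24) = 60, σ(25) = 31, σ(26) = 42, σ(27) = 40, σ(28) = 56, σ(29) = 30, σ(30) = 72. Summing all 30 values: 762. (Average order: Σ_{n ≤ x} σ(n) ~ (π²/12) x². For x = 30, (π²/12)·30² ≈ 740.22.)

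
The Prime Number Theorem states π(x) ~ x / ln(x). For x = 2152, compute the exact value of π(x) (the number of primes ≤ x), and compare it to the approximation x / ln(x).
π(2152) = 324;  x/ln(x) ≈ 280.42;  relative error ≈ 13.45%.

Directly count primes up to 2152: π(2152) = 324. The PNT approximation gives 2152/ln(2152) ≈ 2152/7.67415 ≈ 280.42. Relative error (π(x) − x/ln(x)) / π(x) ≈ 13.45%; the approximation is known to undercount slightly (Li(x) is a better estimate).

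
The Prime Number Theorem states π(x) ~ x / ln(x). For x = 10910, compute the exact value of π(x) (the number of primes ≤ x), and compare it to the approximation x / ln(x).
π(10910) = 1327;  x/ln(x) ≈ 1173.44;  relative error ≈ 11.57%.

Directly count primes up to 10910: π(10910) = 1327. The PNT approximation gives 10910/ln(10910) ≈ 10910/9.29744 ≈ 1173.44. Relative error (π(x) − x/ln(x)) / π(x) ≈ 11.57%; the approximation is known to undercount slightly (Li(x) is a better estimate).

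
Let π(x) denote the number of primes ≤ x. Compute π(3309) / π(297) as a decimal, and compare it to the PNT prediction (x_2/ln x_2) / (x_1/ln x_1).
π(3309)/π(297) = 465/62 ≈ 7.5000;  PNT prediction ≈ 7.8274.

π(297) = 62 and π(3309) = 465, so π(3309)/π(297) ≈ 7.5000. The PNT-predicted ratio is (3309/ln(3309)) / (297/ln(297)) ≈ 7.8274. The two agree to within a few percent, as expected.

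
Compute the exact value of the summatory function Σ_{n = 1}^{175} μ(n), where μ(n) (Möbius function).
Σ_{n ≤ 175} μ(n) = -4

Compute μ(n) for each 1 ≤ n ≤ 175: μ(1) = 1, μ(2) = -1, μ(3) = -1, μ(4) = 0, μ(5) = -1, μ(6) = 1, μ(7) = -1, μ(8) = 0, μ(9) = 0, μ(10) = 1, μ(11) = -1, μ(12) = 0, μ(13) = -1, μ(14) = 1, μ(15) = 1, μ(16) = 0, μ(17) = -1, μ(18) = 0, μ(19) = -1, μ(20) = 0, μ(21) = 1, μ(22) = 1, μ(23) = -1, μ(24) = 0, μ(25) = 0, μ(26) = 1, μ(27) = 0, μ(28) = 0, μ(29) = -1, μ(30) = -1, μ(31) = -1, μ(32) = 0, μ(33) = 1, μ(34) = 1, μ(35) = 1, μ(36) = 0, μ(37) = -1, μ(38) = 1, μ(39) = 1, μ(40) = 0, μ(41) = -1, μ(42) = -1, μ(43) = -1, μ(44) = 0, μ(45) = 0, μ(46) = 1, μ(47) = -1, μ(48) = 0, μ(49) = 0, μ(50) = 0, μ(51) = 1, μ(52) = 0, μ(53) = -1, μ(54) = 0, μ(55) = 1, μ(56) = 0, μ(57) = 1, μ(58) = 1, μ(59) = -1, μ(60) = 0, μ(61) = -1, μ(62) = 1, μ(63) = 0, μ(64) = 0, μ(65) = 1, μ(66) = -1, μ(67) = -1, μ(68) = 0, μ(69) = 1, μ(70) = -1, μ(71) = -1, μ(72) = 0, μ(73) = -1, μ(74) = 1, μ(75) = 0, μ(76) = 0, μ(77) = 1, μ(78) = -1, μ(79) = -1, μ(80) = 0, μ(81) = 0, μ(82) = 1, μ(83) = -1, μ(84) = 0, μ(85) = 1, μ(86) = 1, μ(87) = 1, μ(88) = 0, μ(89) = -1, μ(90) = 0, μ(91) = 1, μ(92) = 0, μ(93) = 1, μ(94) = 1, μ(95) = 1, μ(96) = 0, μ(97) = -1, μ(98) = 0, μ(99) = 0, μ(100) = 0, μ(101) = -1, μ(102) = -1, μ(103) = -1, μ(104) = 0, μ(105) = -1, μ(106) = 1, μ(107) = -1, μ(108) = 0, μ(109) = -1, μ(110) = -1, μ(111) = 1, μ(112) = 0, μ(113) = -1, μ(114) = -1, μ(115) = 1, μ(116) = 0, μ(117) = 0, μ(118) = 1, μ(119) = 1, μ(120) = 0, μ(121) = 0, μ(122) = 1, μ(123) = 1, μ(124) = 0, μ(125) = 0, μ(126) = 0, μ(127) = -1, μ(128) = 0, μ(129) = 1, μ(130) = -1, μ(131) = -1, μ(132) = 0, μ(133) = 1, μ(134) = 1, μ(135) = 0, μ(136) = 0, μ(137) = -1, μ(138) = -1, μ(139) = -1, μ(140) = 0, μ(141) = 1, μ(142) = 1, μ(143) = 1, μ(144) = 0, μ(145) = 1, μ(146) = 1, μ(147) = 0, μ(148) = 0, μ(149) = -1, μ(150) = 0, μ(151) = -1, μ(152) = 0, μ(153) = 0, μ(154) = -1, μ(155) = 1, μ(156) = 0, μ(157) = -1, μ(158) = 1, μ(159) = 1, μ(160) = 0, μ(161) = 1, μ(162) = 0, μ(163) = -1, μ(164) = 0, μ(165) = -1, μ(166) = 1, μ(167) = -1, μ(168) = 0, μ(169) = 0, μ(170) = -1, μ(171) = 0, μ(172) = 0, μ(173) = -1, μ(174) = -1, μ(175) = 0. Summing all 175 values: -4. (Mertens function M(x) = Σ_{n ≤ x} μ(n); on average M(x) should be small (PNT ⟺ M(x) = o(x)).)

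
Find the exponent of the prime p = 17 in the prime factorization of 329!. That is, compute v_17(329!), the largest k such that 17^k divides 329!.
v_17(329!) = 20

Legendre's formula: v_p(n!) = Σ_{k ≥ 1} ⌊n / p^k⌋. For p = 17, n = 329, the terms are:
  ⌊329/17^1⌋ = ⌊329/17⌋ = 19
  ⌊329/17^2⌋ = ⌊329/289⌋ = 1
(the next term ⌊329/17^3⌋ = 0, terminating the sum). Summing: v_17(329!) = 19 + 1 = 20.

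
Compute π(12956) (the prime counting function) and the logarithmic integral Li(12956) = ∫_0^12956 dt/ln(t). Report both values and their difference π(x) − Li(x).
π(12956) = 1542;  Li(12956) ≈ 1562.46;  π(x) − Li(x) ≈ -20.46.

Direct count of primes ≤ 12956 gives π(12956) = 1542. Numerical evaluation of the logarithmic integral gives Li(12956) ≈ 1562.46. The difference π(x) − Li(x) ≈ -20.46 is typically negative for small/moderate x (Li(x) overestimates), though Littlewood's theorem shows this sign changes infinitely often.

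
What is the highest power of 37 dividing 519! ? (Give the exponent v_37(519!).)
v_37(519!) = 14

Legendre's formula: v_p(n!) = Σ_{k ≥ 1} ⌊n / p^k⌋. For p = 37, n = 519, the terms are:
  ⌊519/37^1⌋ = ⌊519/37⌋ = 14
(the next term ⌊519/37^2⌋ = 0, terminating the sum). Summing: v_37(519!) = 14 = 14.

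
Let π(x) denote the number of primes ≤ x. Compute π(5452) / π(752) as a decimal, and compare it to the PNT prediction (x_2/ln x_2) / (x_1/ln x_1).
π(5452)/π(752) = 721/133 ≈ 5.4211;  PNT prediction ≈ 5.5807.

π(752) = 133 and π(5452) = 721, so π(5452)/π(752) ≈ 5.4211. The PNT-predicted ratio is (5452/ln(5452)) / (752/ln(752)) ≈ 5.5807. The two agree to within a few percent, as expected.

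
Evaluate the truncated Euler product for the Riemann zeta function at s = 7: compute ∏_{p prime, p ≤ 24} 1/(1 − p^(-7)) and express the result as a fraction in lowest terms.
∏ = 48232764637425582400715871008195503014129789903328125/47833390398549347808770198286798982719063238904795968

The primes p ≤ 24 are [2, 3, 5, 7, 11, 13, 17, 19, 23]. For each prime, (1 − 1/p^7)^(-1) = p^7 / (p^7 − 1). The product is (1 − 1/2^7)^(-1), (1 − 1/3^7)^(-1), (1 − 1/5^7)^(-1), (1 − 1/7^7)^(-1), (1 − 1/11^7)^(-1), (1 − 1/13^7)^(-1), (1 − 1/17^7)^(-1), (1 − 1/19^7)^(-1), (1 − 1/23^7)^(-1) = ∏ p^7 / (p^7 − 1) = 48232764637425582400715871008195503014129789903328125/47833390398549347808770198286798982719063238904795968.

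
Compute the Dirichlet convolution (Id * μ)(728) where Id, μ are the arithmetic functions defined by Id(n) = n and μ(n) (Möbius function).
(Id * μ)(728) = 288

Divisors of 728: [1, 2, 4, 7, 8, 13, 14, 26, 28, 52, 56, 91, 104, 182, 364, 728]. For each d | 728:
  d = 1: Id(1) · μ(728/1) = 1 · 0 = 0
  d = 2: Id(2) · μ(728/2) = 2 · 0 = 0
  d = 4: Id(4) · μ(728/4) = 4 · -1 = -4
  d = 7: Id(7) · μ(728/7) = 7 · 0 = 0
  d = 8: Id(8) · μ(728/8) = 8 · 1 = 8
  d = 13: Id(13) · μ(728/13) = 13 · 0 = 0
  d = 14: Id(14) · μ(728/14) = 14 · 0 = 0
  d = 26: Id(26) · μ(728/26) = 26 · 0 = 0
  d = 28: Id(28) · μ(728/28) = 28 · 1 = 28
  d = 52: Id(52) · μ(728/52) = 52 · 1 = 52
  d = 56: Id(56) · μ(728/56) = 56 · -1 = -56
  d = 91: Id(91) · μ(728/91) = 91 · 0 = 0
  d = 104: Id(104) · μ(728/104) = 104 · -1 = -104
  d = 182: Id(182) · μ(728/182) = 182 · 0 = 0
  d = 364: Id(364) · μ(728/364) = 364 · -1 = -364
  d = 728: Id(728) · μ(728/728) = 728 · 1 = 728
Summing: (Id * μ)(728) = 0 + 0 + -4 + 0 + 8 + 0 + 0 + 0 + 28 + 52 + -56 + 0 + -104 + 0 + -364 + 728 = 288.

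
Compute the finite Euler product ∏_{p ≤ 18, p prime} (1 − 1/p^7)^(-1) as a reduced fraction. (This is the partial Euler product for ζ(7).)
∏ = 1568943454272558717737486157352171875/1555952378670727988561018941661818384

The primes p ≤ 18 are [2, 3, 5, 7, 11, 13, 17]. For each prime, (1 − 1/p^7)^(-1) = p^7 / (p^7 − 1). The product is (1 − 1/2^7)^(-1), (1 − 1/3^7)^(-1), (1 − 1/5^7)^(-1), (1 − 1/7^7)^(-1), (1 − 1/11^7)^(-1), (1 − 1/13^7)^(-1), (1 − 1/17^7)^(-1) = ∏ p^7 / (p^7 − 1) = 1568943454272558717737486157352171875/1555952378670727988561018941661818384.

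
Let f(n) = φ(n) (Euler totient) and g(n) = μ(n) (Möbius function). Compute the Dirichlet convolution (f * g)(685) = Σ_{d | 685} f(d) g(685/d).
(φ * μ)(685) = 405

Divisors of 685: [1, 5, 137, 685]. For each d | 685:
  d = 1: φ(1) · μ(685/1) = 1 · 1 = 1
  d = 5: φ(5) · μ(685/5) = 4 · -1 = -4
  d = 137: φ(137) · μ(685/137) = 136 · -1 = -136
  d = 685: φ(685) · μ(685/685) = 544 · 1 = 544
Summing: (φ * μ)(685) = 1 + -4 + -136 + 544 = 405.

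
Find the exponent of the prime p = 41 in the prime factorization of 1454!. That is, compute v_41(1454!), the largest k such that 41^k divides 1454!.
v_41(1454!) = 35

Legendre's formula: v_p(n!) = Σ_{k ≥ 1} ⌊n / p^k⌋. For p = 41, n = 1454, the terms are:
  ⌊1454/41^1⌋ = ⌊1454/41⌋ = 35
(the next term ⌊1454/41^2⌋ = 0, terminating the sum). Summing: v_41(1454!) = 35 = 35.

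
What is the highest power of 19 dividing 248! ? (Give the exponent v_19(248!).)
v_19(248!) = 13

Legendre's formula: v_p(n!) = Σ_{k ≥ 1} ⌊n / p^k⌋. For p = 19, n = 248, the terms are:
  ⌊248/19^1⌋ = ⌊248/19⌋ = 13
(the next term ⌊248/19^2⌋ = 0, terminating the sum). Summing: v_19(248!) = 13 = 13.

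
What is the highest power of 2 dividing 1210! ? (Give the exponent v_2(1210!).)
v_2(1210!) = 1204

Legendre's formula: v_p(n!) = Σ_{k ≥ 1} ⌊n / p^k⌋. For p = 2, n = 1210, the terms are:
  ⌊1210/2^1⌋ = ⌊1210/2⌋ = 605
  ⌊1210/2^2⌋ = ⌊1210/4⌋ = 302
  ⌊1210/2^3⌋ = ⌊1210/8⌋ = 151
  ⌊1210/2^4⌋ = ⌊1210/16⌋ = 75
  ⌊1210/2^5⌋ = ⌊1210/32⌋ = 37
  ⌊1210/2^6⌋ = ⌊1210/64⌋ = 18
  ⌊1210/2^7⌋ = ⌊1210/128⌋ = 9
  ⌊1210/2^8⌋ = ⌊1210/256⌋ = 4
  ⌊1210/2^9⌋ = ⌊1210/512⌋ = 2
  ⌊1210/2^10⌋ = ⌊1210/1024⌋ = 1
(the next term ⌊1210/2^11⌋ = 0, terminating the sum). Summing: v_2(1210!) = 605 + 302 + 151 + 75 + 37 + 18 + 9 + 4 + 2 + 1 = 1204.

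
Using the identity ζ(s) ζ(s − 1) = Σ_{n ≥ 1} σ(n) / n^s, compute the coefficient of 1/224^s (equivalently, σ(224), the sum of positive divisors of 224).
σ(224) = 504

In the product (Σ m^0/m^s)(Σ k / k^s) = Σ (Σ_{d | n} d) / n^s, the coefficient of 1/n^s is σ(n) = Σ_{d | n} d. For n = 224, divisors are [1, 2, 4, 7, 8, 14, 16, 28, 32, 56, 112, 224]; summing: σ(224) = 504.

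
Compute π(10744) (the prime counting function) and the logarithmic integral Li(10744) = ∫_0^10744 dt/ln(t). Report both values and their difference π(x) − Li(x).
π(10744) = 1310;  Li(10744) ≈ 1326.60;  π(x) − Li(x) ≈ -16.60.

Direct count of primes ≤ 10744 gives π(10744) = 1310. Numerical evaluation of the logarithmic integral gives Li(10744) ≈ 1326.60. The difference π(x) − Li(x) ≈ -16.60 is typically negative for small/moderate x (Li(x) overestimates), though Littlewood's theorem shows this sign changes infinitely often.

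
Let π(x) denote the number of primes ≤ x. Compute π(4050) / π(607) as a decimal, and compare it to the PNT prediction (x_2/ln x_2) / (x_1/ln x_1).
π(4050)/π(607) = 558/111 ≈ 5.0270;  PNT prediction ≈ 5.1476.

π(607) = 111 and π(4050) = 558, so π(4050)/π(607) ≈ 5.0270. The PNT-predicted ratio is (4050/ln(4050)) / (607/ln(607)) ≈ 5.1476. The two agree to within a few percent, as expected.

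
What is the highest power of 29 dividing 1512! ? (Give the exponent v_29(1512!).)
v_29(1512!) = 53

Legendre's formula: v_p(n!) = Σ_{k ≥ 1} ⌊n / p^k⌋. For p = 29, n = 1512, the terms are:
  ⌊1512/29^1⌋ = ⌊1512/29⌋ = 52
  ⌊1512/29^2⌋ = ⌊1512/841⌋ = 1
(the next term ⌊1512/29^3⌋ = 0, terminating the sum). Summing: v_29(1512!) = 52 + 1 = 53.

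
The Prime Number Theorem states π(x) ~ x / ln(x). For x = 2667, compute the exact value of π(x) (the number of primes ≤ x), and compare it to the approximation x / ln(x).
π(2667) = 386;  x/ln(x) ≈ 338.08;  relative error ≈ 12.41%.

Directly count primes up to 2667: π(2667) = 386. The PNT approximation gives 2667/ln(2667) ≈ 2667/7.88871 ≈ 338.08. Relative error (π(x) − x/ln(x)) / π(x) ≈ 12.41%; the approximation is known to undercount slightly (Li(x) is a better estimate).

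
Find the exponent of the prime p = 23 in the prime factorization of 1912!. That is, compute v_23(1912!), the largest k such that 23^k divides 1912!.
v_23(1912!) = 86

Legendre's formula: v_p(n!) = Σ_{k ≥ 1} ⌊n / p^k⌋. For p = 23, n = 1912, the terms are:
  ⌊1912/23^1⌋ = ⌊1912/23⌋ = 83
  ⌊1912/23^2⌋ = ⌊1912/529⌋ = 3
(the next term ⌊1912/23^3⌋ = 0, terminating the sum). Summing: v_23(1912!) = 83 + 3 = 86.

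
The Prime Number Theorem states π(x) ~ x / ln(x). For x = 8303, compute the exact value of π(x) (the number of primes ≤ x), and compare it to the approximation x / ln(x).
π(8303) = 1042;  x/ln(x) ≈ 920.06;  relative error ≈ 11.70%.

Directly count primes up to 8303: π(8303) = 1042. The PNT approximation gives 8303/ln(8303) ≈ 8303/9.02437 ≈ 920.06. Relative error (π(x) − x/ln(x)) / π(x) ≈ 11.70%; the approximation is known to undercount slightly (Li(x) is a better estimate).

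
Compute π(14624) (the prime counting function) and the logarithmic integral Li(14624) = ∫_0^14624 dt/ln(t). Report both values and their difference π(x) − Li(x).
π(14624) = 1711;  Li(14624) ≈ 1737.47;  π(x) − Li(x) ≈ -26.47.

Direct count of primes ≤ 14624 gives π(14624) = 1711. Numerical evaluation of the logarithmic integral gives Li(14624) ≈ 1737.47. The difference π(x) − Li(x) ≈ -26.47 is typically negative for small/moderate x (Li(x) overestimates), though Littlewood's theorem shows this sign changes infinitely often.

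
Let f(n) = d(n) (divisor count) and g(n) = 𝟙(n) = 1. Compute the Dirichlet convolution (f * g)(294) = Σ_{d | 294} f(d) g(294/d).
(d * 𝟙)(294) = 54

Divisors of 294: [1, 2, 3, 6, 7, 14, 21, 42, 49, 98, 147, 294]. For each d | 294:
  d = 1: d(1) · 𝟙(294/1) = 1 · 1 = 1
  d = 2: d(2) · 𝟙(294/2) = 2 · 1 = 2
  d = 3: d(3) · 𝟙(294/3) = 2 · 1 = 2
  d = 6: d(6) · 𝟙(294/6) = 4 · 1 = 4
  d = 7: d(7) · 𝟙(294/7) = 2 · 1 = 2
  d = 14: d(14) · 𝟙(294/14) = 4 · 1 = 4
  d = 21: d(21) · 𝟙(294/21) = 4 · 1 = 4
  d = 42: d(42) · 𝟙(294/42) = 8 · 1 = 8
  d = 49: d(49) · 𝟙(294/49) = 3 · 1 = 3
  d = 98: d(98) · 𝟙(294/98) = 6 · 1 = 6
  d = 147: d(147) · 𝟙(294/147) = 6 · 1 = 6
  d = 294: d(294) · 𝟙(294/294) = 12 · 1 = 12
Summing: (d * 𝟙)(294) = 1 + 2 + 2 + 4 + 2 + 4 + 4 + 8 + 3 + 6 + 6 + 12 = 54.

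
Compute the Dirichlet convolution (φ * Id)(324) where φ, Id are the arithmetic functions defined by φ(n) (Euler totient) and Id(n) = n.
(φ * Id)(324) = 2376

Divisors of 324: [1, 2, 3, 4, 6, 9, 12, 18, 27, 36, 54, 81, 108, 162, 324]. For each d | 324:
  d = 1: φ(1) · Id(324/1) = 1 · 324 = 324
  d = 2: φ(2) · Id(324/2) = 1 · 162 = 162
  d = 3: φ(3) · Id(324/3) = 2 · 108 = 216
  d = 4: φ(4) · Id(324/4) = 2 · 81 = 162
  d = 6: φ(6) · Id(324/6) = 2 · 54 = 108
  d = 9: φ(9) · Id(324/9) = 6 · 36 = 216
  d = 12: φ(12) · Id(324/12) = 4 · 27 = 108
  d = 18: φ(18) · Id(324/18) = 6 · 18 = 108
  d = 27: φ(27) · Id(324/27) = 18 · 12 = 216
  d = 36: φ(36) · Id(324/36) = 12 · 9 = 108
  d = 54: φ(54) · Id(324/54) = 18 · 6 = 108
  d = 81: φ(81) · Id(324/81) = 54 · 4 = 216
  d = 108: φ(108) · Id(324/108) = 36 · 3 = 108
  d = 162: φ(162) · Id(324/162) = 54 · 2 = 108
  d = 324: φ(324) · Id(324/324) = 108 · 1 = 108
Summing: (φ * Id)(324) = 324 + 162 + 216 + 162 + 108 + 216 + 108 + 108 + 216 + 108 + 108 + 216 + 108 + 108 + 108 = 2376.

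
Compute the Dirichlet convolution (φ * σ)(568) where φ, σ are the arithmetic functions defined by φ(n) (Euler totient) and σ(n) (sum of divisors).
(φ * σ)(568) = 4544

Divisors of 568: [1, 2, 4, 8, 71, 142, 284, 568]. For each d | 568:
  d = 1: φ(1) · σ(568/1) = 1 · 1080 = 1080
  d = 2: φ(2) · σ(568/2) = 1 · 504 = 504
  d = 4: φ(4) · σ(568/4) = 2 · 216 = 432
  d = 8: φ(8) · σ(568/8) = 4 · 72 = 288
  d = 71: φ(71) · σ(568/71) = 70 · 15 = 1050
  d = 142: φ(142) · σ(568/142) = 70 · 7 = 490
  d = 284: φ(284) · σ(568/284) = 140 · 3 = 420
  d = 568: φ(568) · σ(568/568) = 280 · 1 = 280
Summing: (φ * σ)(568) = 1080 + 504 + 432 + 288 + 1050 + 490 + 420 + 280 = 4544.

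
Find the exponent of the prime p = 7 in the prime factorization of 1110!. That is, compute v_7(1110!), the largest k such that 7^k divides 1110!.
v_7(1110!) = 183

Legendre's formula: v_p(n!) = Σ_{k ≥ 1} ⌊n / p^k⌋. For p = 7, n = 1110, the terms are:
  ⌊1110/7^1⌋ = ⌊1110/7⌋ = 158
  ⌊1110/7^2⌋ = ⌊1110/49⌋ = 22
  ⌊1110/7^3⌋ = ⌊1110/343⌋ = 3
(the next term ⌊1110/7^4⌋ = 0, terminating the sum). Summing: v_7(1110!) = 158 + 22 + 3 = 183.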